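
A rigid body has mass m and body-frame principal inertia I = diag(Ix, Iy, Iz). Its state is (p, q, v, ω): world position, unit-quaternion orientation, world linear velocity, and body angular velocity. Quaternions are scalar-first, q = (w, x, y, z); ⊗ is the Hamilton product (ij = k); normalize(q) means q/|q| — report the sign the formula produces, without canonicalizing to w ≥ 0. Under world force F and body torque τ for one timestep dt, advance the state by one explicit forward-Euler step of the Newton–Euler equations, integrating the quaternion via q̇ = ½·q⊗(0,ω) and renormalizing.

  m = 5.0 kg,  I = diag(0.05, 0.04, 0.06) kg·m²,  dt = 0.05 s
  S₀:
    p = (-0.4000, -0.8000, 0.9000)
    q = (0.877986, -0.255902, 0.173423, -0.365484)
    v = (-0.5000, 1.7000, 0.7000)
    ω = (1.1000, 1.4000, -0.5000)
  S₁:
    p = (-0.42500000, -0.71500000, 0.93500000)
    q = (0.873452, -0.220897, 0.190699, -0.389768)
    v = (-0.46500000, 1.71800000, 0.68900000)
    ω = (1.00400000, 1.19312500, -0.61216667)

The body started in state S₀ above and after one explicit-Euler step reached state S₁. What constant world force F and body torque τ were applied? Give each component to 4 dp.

F = (3.5000, 1.8000, -1.1000)
τ = (-0.1100, -0.1600, -0.1500)

v₁ − v₀ = (0.03500000, 0.01800000, -0.01100000)
m·(v₁−v₀)/dt = (3.5000, 1.8000, -1.1000)
Δω = ω₁−ω₀ = (-0.09600000, -0.20687500, -0.11216667)
I·α + gyro = (-0.1100, -0.1600, -0.1500)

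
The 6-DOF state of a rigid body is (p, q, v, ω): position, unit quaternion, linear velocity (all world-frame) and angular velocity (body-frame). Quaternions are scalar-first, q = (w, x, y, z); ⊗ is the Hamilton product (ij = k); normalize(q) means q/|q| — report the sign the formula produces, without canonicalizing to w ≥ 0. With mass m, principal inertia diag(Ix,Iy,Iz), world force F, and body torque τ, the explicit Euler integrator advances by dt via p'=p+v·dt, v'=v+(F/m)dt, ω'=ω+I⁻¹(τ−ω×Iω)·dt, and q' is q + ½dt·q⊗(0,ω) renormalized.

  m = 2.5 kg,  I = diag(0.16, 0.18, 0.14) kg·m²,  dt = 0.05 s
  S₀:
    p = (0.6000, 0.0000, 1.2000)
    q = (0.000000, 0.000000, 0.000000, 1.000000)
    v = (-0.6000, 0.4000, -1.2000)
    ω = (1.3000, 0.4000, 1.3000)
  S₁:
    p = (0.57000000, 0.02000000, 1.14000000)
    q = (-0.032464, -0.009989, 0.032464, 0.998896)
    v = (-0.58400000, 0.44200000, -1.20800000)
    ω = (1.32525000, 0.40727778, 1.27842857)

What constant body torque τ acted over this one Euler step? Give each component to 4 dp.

rate change Δω = (0.02525000, 0.00727778, -0.02157143)
precession coupling = (-0.0208, 0.0338, 0.0104)
I·α + gyro = (0.0600, 0.0600, -0.0500)

τ = (0.0600, 0.0600, -0.0500)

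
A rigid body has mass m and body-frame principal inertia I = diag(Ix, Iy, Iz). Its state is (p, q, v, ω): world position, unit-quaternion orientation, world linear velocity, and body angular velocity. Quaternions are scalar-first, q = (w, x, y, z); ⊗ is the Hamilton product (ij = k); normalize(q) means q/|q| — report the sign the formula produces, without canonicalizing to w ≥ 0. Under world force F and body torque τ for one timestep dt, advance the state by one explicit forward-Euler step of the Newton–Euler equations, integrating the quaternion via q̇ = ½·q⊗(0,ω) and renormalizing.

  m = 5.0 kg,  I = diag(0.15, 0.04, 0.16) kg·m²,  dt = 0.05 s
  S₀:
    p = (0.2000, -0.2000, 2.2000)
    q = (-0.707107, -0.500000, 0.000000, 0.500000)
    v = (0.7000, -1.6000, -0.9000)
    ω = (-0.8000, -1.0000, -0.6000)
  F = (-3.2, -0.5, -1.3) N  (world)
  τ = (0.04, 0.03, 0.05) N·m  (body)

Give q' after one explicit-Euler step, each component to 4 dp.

q' = (-0.7092, -0.4731, 0.0002, 0.5228)

2q̇ = q⊗(0,ω) = (-0.1000000, 1.0656856, 0.0071070, 0.9242642)
q + ½dt·q⊗(0,ω), renormalized = (-0.7092, -0.4731, 0.0002, 0.5228)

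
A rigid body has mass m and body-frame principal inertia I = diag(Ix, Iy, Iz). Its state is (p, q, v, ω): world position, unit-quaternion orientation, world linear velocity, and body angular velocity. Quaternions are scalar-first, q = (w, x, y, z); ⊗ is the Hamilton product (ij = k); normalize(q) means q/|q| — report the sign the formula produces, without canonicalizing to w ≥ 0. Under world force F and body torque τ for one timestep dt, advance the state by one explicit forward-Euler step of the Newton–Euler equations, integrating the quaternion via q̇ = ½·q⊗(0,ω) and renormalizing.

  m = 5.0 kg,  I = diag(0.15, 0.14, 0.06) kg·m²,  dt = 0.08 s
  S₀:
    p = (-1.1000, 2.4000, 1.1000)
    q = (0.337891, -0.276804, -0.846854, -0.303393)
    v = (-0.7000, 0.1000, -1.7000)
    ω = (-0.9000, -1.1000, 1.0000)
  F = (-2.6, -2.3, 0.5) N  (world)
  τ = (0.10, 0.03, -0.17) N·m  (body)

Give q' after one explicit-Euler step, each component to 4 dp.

q' = (0.3021, -0.3354, -0.8377, -0.3074)

q⊗(0,ω) = (-0.8772700, -1.4846882, 0.1781776, -0.1197932)
q' = normalize(q + ½dt·q⊗(0,ω)) = (0.3021, -0.3354, -0.8377, -0.3074)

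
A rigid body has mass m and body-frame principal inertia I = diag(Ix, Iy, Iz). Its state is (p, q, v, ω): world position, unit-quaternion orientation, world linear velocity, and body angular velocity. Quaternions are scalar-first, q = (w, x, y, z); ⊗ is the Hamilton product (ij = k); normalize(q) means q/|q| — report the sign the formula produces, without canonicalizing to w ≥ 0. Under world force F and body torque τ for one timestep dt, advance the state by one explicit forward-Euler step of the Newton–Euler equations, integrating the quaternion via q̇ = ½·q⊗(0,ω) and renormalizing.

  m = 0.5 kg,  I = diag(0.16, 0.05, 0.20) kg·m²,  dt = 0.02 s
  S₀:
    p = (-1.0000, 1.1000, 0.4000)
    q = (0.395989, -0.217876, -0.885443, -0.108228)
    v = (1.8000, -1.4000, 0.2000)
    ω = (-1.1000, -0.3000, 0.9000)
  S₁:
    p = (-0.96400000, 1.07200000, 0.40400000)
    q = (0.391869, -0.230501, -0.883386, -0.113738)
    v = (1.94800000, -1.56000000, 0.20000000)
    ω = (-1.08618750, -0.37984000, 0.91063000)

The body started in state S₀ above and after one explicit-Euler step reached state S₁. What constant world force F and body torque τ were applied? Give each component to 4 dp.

F = (3.7000, -4.0000, 0.0000)
τ = (0.0700, -0.1600, 0.0700)

velocity change Δv = (0.14800000, -0.16000000, 0.00000000)
m·(v₁−v₀)/dt = (3.7000, -4.0000, 0.0000)
ω₁ − ω₀ = (0.01381250, -0.07984000, 0.01063000)
I·α + gyro = (0.0700, -0.1600, 0.0700)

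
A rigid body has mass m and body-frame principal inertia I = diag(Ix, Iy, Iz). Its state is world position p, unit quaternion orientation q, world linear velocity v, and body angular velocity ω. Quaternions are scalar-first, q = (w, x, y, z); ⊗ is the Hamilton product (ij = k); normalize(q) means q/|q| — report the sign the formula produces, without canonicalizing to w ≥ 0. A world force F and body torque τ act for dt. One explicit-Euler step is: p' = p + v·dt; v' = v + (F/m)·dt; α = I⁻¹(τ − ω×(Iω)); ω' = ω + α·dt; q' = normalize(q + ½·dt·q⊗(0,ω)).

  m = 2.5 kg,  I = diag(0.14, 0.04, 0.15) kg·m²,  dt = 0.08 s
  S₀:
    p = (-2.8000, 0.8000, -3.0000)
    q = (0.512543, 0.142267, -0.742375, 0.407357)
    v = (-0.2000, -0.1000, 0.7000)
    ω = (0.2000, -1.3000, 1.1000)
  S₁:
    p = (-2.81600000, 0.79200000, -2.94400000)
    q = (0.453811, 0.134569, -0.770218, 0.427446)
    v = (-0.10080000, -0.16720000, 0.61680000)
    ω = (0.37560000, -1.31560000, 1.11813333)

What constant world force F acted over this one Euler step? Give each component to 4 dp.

F = (3.1000, -2.1000, -2.6000)

Δv = v₁−v₀ = (0.09920000, -0.06720000, -0.08320000)
applied force F = (3.1000, -2.1000, -2.6000)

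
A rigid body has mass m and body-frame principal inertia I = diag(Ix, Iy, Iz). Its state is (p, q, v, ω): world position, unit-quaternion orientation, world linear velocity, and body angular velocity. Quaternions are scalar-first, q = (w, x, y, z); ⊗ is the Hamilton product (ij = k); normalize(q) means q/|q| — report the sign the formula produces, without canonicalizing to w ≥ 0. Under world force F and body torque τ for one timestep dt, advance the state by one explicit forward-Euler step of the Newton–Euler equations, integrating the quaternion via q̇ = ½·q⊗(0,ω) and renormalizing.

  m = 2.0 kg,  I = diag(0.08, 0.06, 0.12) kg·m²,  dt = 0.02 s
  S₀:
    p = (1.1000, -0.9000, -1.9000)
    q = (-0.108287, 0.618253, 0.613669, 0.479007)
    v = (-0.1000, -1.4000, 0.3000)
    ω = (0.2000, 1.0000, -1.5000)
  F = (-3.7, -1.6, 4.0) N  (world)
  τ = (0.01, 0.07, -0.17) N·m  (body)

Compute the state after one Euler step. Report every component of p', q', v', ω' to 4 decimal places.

ω×(Iω) gyroscopic = (-0.0900, 0.0120, -0.0040)
α = I⁻¹(τ − ω×Iω) = (1.2500, 0.9667, -1.3833)
ω' = ω + α·dt = (0.2250, 1.0193, -1.5277)
Hamilton product q⊗(0,ω) = (-0.0188091, -1.4211679, 0.9148939, 0.6579497)
q' = normalize(q + ½dt·q⊗(0,ω)) = (-0.1085, 0.6039, 0.6227, 0.4855)
linear accel F/m = (-1.8500, -0.8000, 2.0000)
new position p' = (1.0980, -0.9280, -1.8940)
v' = v + a·dt = (-0.1370, -1.4160, 0.3400)

p' = (1.0980, -0.9280, -1.8940)
q' = (-0.1085, 0.6039, 0.6227, 0.4855)
v' = (-0.1370, -1.4160, 0.3400)
ω' = (0.2250, 1.0193, -1.5277)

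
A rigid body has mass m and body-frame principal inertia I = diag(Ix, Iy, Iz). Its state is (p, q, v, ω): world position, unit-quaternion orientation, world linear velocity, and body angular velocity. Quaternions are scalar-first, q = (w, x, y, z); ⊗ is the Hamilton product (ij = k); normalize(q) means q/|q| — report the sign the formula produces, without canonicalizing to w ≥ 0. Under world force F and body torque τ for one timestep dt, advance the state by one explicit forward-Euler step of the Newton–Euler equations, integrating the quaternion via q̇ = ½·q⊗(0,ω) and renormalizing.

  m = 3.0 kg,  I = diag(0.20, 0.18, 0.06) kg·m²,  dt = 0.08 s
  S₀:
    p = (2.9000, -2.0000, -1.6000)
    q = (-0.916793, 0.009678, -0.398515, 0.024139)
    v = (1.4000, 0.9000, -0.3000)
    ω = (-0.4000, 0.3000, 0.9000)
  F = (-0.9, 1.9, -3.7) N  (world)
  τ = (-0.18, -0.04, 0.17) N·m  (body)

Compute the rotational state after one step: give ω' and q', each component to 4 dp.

ω' = (-0.4590, 0.3046, 1.1235)
q' = (-0.9120, 0.0097, -0.4099, -0.0151)

α = I⁻¹(τ − ω×Iω) = (-0.7380, 0.0578, 2.7933)
new body rate ω' = (-0.4590, 0.3046, 1.1235)
q⊗(0,ω) = (0.1017006, 0.0008120, -0.2934037, -0.9816163)
updated quaternion q' = (-0.9120, 0.0097, -0.4099, -0.0151)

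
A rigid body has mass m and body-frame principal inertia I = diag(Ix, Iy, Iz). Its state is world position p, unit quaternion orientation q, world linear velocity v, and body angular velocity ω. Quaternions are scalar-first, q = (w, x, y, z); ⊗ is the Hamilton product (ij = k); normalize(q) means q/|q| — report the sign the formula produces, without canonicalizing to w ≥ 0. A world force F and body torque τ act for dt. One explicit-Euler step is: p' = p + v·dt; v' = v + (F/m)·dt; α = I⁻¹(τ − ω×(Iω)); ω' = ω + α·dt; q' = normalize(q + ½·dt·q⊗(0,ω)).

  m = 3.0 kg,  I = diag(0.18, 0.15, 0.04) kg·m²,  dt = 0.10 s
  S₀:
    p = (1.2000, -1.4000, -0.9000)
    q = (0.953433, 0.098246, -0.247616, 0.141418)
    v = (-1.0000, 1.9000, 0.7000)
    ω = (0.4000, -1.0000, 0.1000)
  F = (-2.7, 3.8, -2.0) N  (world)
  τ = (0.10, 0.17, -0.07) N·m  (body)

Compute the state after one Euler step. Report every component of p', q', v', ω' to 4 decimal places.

p' = (1.1000, -1.2100, -0.8300)
q' = (0.9370, 0.1230, -0.2925, 0.1460)
v' = (-1.0900, 2.0267, 0.6333)
ω' = (0.4494, -0.8904, -0.1050)

a = (-0.9000, 1.2667, -0.6667)
new position p' = (1.1000, -1.2100, -0.8300)
v + (F/m)dt = (-1.0900, 2.0267, 0.6333)
precession coupling ω×(Iω) = (0.0110, 0.0056, 0.0120)
(τ − ω×Iω)/I = (0.4944, 1.0960, -2.0500)
new body rate ω' = (0.4494, -0.8904, -0.1050)
Hamilton product q⊗(0,ω) = (-0.3010562, 0.4980296, -0.9066904, 0.0961437)
updated quaternion q' = (0.9370, 0.1230, -0.2925, 0.1460)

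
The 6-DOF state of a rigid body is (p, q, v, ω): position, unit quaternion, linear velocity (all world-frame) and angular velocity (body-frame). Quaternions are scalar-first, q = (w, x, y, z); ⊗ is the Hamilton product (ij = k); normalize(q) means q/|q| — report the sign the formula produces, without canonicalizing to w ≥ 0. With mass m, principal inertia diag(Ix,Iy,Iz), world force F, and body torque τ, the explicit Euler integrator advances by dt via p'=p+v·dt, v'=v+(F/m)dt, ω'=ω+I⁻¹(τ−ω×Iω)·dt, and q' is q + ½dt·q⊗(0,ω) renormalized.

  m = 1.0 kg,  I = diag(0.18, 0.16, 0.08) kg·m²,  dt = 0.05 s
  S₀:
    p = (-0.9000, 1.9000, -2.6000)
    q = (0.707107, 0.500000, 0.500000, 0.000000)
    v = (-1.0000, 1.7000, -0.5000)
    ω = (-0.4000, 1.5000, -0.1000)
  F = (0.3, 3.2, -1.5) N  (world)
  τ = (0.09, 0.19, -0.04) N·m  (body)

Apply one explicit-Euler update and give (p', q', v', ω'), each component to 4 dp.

p' = (-0.9500, 1.9850, -2.6250)
q' = (0.6928, 0.4913, 0.5274, 0.0220)
v' = (-0.9850, 1.8600, -0.5750)
ω' = (-0.3783, 1.5581, -0.1325)

p + v·dt = (-0.9500, 1.9850, -2.6250)
new velocity v' = (-0.9850, 1.8600, -0.5750)
precession coupling ω×(Iω) = (0.0120, 0.0040, 0.0120)
(τ − ω×Iω)/I = (0.4333, 1.1625, -0.6500)
new body rate ω' = (-0.3783, 1.5581, -0.1325)
q⊗(0,ω) = (-0.5500000, -0.3328428, 1.1106605, 0.8792893)
updated quaternion q' = (0.6928, 0.4913, 0.5274, 0.0220)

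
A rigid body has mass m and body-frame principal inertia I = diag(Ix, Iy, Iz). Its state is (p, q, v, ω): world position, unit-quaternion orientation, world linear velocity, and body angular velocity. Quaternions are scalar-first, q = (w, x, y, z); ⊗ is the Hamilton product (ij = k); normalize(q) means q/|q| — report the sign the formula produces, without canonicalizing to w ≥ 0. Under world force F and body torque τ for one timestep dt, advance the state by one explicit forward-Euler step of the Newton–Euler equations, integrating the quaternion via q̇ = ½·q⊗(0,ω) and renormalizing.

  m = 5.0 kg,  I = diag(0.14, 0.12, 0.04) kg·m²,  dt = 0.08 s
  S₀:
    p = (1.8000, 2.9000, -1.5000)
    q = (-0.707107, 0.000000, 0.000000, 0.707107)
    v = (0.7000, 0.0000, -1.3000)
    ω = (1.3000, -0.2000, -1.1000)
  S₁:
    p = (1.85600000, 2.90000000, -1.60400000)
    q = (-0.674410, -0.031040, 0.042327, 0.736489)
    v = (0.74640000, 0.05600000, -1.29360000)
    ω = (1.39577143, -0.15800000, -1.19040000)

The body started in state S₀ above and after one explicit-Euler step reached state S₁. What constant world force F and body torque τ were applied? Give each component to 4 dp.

F = (2.9000, 3.5000, 0.4000)
τ = (0.1500, -0.0800, -0.0400)

velocity change Δv = (0.04640000, 0.05600000, 0.00640000)
F = m·Δv/dt = (2.9000, 3.5000, 0.4000)
Δω = ω₁−ω₀ = (0.09577143, 0.04200000, -0.09040000)
ω₀×(Iω₀) = (-0.0176, -0.1430, 0.0052)
τ = I·(Δω/dt) + ω₀×(Iω₀) = (0.1500, -0.0800, -0.0400)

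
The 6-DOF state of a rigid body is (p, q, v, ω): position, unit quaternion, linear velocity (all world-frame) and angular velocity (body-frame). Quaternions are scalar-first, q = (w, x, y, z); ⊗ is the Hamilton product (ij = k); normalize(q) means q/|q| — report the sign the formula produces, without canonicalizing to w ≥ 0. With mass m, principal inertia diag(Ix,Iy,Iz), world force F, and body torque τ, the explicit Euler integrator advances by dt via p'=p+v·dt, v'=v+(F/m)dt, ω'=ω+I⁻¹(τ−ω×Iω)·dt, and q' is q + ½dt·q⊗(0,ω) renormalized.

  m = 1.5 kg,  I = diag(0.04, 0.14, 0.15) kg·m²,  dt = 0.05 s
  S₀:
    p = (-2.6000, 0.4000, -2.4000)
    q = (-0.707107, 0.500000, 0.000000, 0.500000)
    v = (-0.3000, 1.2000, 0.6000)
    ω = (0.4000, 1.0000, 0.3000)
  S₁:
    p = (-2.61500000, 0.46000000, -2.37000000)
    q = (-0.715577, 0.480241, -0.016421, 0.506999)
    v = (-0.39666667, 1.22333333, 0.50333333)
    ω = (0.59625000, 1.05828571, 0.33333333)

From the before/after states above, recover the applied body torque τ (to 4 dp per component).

rate change Δω = (0.19625000, 0.05828571, 0.03333333)
ω₀×(Iω₀) = (0.0030, -0.0132, 0.0400)
I·α + gyro = (0.1600, 0.1500, 0.1400)

τ = (0.1600, 0.1500, 0.1400)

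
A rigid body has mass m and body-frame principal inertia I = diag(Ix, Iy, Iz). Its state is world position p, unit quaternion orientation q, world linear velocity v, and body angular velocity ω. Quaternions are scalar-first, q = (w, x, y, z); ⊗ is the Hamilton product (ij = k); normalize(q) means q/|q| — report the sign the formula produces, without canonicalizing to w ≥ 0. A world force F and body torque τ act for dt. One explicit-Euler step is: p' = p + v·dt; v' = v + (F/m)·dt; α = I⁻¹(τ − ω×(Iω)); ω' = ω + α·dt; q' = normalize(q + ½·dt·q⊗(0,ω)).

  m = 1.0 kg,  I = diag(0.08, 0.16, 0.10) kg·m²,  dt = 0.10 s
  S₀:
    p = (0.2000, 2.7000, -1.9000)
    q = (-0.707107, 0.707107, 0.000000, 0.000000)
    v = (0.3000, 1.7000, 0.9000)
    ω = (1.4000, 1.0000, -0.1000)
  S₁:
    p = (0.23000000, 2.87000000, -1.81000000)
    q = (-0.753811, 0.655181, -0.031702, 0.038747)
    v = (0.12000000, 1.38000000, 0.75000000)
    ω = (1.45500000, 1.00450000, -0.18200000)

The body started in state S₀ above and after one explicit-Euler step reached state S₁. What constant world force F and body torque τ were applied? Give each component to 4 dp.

F = (-1.8000, -3.2000, -1.5000)
τ = (0.0500, 0.0100, 0.0300)

ω₁ − ω₀ = (0.05500000, 0.00450000, -0.08200000)
I·α + gyro = (0.0500, 0.0100, 0.0300)
v₁ − v₀ = (-0.18000000, -0.32000000, -0.15000000)
m·(v₁−v₀)/dt = (-1.8000, -3.2000, -1.5000)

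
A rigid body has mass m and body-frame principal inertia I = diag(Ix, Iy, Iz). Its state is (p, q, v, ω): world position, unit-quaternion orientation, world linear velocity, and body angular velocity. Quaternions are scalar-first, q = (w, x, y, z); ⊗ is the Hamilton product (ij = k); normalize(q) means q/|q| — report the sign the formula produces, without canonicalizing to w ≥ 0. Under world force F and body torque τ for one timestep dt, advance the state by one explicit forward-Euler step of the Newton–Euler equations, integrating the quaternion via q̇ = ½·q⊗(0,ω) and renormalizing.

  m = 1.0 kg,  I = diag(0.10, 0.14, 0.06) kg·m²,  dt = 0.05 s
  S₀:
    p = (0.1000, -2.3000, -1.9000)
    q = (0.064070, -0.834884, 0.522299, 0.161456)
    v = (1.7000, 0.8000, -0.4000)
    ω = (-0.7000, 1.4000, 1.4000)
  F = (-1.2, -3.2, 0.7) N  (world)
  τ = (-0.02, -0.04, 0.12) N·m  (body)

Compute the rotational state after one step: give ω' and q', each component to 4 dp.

ω' = (-0.6316, 1.3997, 1.5327)
q' = (0.0255, -0.8222, 0.5502, 0.1434)

ω×(Iω) gyroscopic = (-0.1568, -0.0392, -0.0392)
(τ − ω×Iω)/I = (1.3680, -0.0057, 2.6533)
ω + α·dt = (-0.6316, 1.3997, 1.5327)
2q̇ = q⊗(0,ω) = (-1.5416758, 0.4603312, 1.1455164, -0.7135303)
updated quaternion q' = (0.0255, -0.8222, 0.5502, 0.1434)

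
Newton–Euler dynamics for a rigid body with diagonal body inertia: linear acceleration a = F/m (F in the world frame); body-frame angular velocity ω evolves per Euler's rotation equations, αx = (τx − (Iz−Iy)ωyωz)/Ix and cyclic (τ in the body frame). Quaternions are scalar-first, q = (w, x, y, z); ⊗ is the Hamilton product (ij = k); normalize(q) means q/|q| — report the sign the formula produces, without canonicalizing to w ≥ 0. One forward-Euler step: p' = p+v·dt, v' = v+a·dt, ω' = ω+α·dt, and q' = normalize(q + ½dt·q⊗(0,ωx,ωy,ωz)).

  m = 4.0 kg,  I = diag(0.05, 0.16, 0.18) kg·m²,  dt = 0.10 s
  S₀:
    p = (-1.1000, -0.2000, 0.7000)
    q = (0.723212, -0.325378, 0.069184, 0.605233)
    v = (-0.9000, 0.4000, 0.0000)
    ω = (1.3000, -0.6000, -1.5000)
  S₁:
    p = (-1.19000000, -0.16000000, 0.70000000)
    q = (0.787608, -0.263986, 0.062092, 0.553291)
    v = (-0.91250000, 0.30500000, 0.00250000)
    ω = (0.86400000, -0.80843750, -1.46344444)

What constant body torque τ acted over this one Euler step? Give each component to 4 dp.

ω₁ − ω₀ = (-0.43600000, -0.20843750, 0.03655556)
ω₀×(Iω₀) = (0.0180, 0.2535, -0.0858)
τ = I·(Δω/dt) + ω₀×(Iω₀) = (-0.2000, -0.0800, -0.0200)

τ = (-0.2000, -0.0800, -0.0200)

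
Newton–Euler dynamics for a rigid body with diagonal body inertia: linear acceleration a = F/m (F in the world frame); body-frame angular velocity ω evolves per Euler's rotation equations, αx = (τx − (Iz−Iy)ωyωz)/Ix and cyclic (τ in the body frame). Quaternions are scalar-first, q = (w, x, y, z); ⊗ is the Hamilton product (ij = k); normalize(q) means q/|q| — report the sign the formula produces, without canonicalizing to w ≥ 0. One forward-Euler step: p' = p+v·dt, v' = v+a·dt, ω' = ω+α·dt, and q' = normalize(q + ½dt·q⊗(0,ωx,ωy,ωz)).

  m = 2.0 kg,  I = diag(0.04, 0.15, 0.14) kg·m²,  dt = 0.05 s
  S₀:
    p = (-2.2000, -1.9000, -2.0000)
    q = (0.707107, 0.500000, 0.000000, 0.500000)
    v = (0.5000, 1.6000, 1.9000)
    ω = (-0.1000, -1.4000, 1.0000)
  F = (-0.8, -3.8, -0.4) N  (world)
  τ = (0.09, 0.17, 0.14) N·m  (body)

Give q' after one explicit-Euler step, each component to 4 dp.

q' = (0.6952, 0.5153, -0.0385, 0.4997)

q⊗(0,ω) = (-0.4500000, 0.6292893, -1.5399498, 0.0071070)
updated quaternion q' = (0.6952, 0.5153, -0.0385, 0.4997)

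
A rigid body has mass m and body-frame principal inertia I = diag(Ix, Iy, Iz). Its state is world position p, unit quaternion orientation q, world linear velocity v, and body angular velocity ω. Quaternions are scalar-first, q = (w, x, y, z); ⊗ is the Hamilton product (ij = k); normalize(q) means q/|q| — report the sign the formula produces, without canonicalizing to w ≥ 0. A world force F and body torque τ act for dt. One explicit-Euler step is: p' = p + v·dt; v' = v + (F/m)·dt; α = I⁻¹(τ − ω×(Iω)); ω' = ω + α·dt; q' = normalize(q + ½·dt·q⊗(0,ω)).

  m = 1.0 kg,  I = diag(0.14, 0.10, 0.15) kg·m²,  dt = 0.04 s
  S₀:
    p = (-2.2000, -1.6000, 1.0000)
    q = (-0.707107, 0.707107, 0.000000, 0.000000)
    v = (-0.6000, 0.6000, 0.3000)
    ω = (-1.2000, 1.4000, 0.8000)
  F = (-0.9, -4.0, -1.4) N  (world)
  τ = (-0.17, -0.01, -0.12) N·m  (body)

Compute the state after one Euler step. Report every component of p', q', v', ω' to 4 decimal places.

p' = (-2.2240, -1.5760, 1.0120)
q' = (-0.6896, 0.7235, -0.0311, 0.0085)
v' = (-0.6360, 0.4400, 0.2440)
ω' = (-1.2646, 1.3922, 0.7501)

new position p' = (-2.2240, -1.5760, 1.0120)
new velocity v' = (-0.6360, 0.4400, 0.2440)
(τ − ω×Iω)/I = (-1.6143, -0.1960, -1.2480)
ω' = ω + α·dt = (-1.2646, 1.3922, 0.7501)
2q̇ = q⊗(0,ω) = (0.8485284, 0.8485284, -1.5556354, 0.4242642)
q + ½dt·q⊗(0,ω), renormalized = (-0.6896, 0.7235, -0.0311, 0.0085)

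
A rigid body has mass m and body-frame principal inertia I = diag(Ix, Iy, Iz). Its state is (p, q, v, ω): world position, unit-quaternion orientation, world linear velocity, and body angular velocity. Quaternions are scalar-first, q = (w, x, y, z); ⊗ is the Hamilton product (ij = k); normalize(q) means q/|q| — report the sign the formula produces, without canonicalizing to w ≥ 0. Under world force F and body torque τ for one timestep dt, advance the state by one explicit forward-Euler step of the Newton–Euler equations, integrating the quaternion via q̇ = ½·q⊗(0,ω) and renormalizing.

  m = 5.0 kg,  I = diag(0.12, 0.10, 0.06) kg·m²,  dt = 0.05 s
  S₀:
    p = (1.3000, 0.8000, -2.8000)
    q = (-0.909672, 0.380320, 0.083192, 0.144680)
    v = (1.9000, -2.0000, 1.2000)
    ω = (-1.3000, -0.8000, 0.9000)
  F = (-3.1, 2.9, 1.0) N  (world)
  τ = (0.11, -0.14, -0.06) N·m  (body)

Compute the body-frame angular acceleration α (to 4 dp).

α = (0.6767, -0.6980, -0.6533)

gyro term ω×Iω = (0.0288, -0.0702, -0.0208)
(τ − ω×Iω)/I = (0.6767, -0.6980, -0.6533)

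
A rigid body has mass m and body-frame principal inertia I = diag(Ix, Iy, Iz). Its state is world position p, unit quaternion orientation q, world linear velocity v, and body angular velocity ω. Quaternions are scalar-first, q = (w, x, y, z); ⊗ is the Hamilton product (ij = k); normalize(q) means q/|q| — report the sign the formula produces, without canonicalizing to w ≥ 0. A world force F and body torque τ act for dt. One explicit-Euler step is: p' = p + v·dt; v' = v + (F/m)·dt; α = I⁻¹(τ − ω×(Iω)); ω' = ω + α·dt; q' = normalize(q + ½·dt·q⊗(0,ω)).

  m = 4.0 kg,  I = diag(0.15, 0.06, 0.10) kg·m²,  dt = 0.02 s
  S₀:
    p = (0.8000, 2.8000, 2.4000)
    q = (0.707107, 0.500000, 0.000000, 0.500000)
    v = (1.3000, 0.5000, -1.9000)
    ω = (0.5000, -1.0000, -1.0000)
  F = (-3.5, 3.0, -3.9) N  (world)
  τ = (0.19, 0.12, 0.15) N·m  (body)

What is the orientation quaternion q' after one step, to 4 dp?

2q̇ = q⊗(0,ω) = (0.2500000, 0.8535535, 0.0428930, -1.2071070)
q' = normalize(q + ½dt·q⊗(0,ω)) = (0.7095, 0.5085, 0.0004, 0.4879)

q' = (0.7095, 0.5085, 0.0004, 0.4879)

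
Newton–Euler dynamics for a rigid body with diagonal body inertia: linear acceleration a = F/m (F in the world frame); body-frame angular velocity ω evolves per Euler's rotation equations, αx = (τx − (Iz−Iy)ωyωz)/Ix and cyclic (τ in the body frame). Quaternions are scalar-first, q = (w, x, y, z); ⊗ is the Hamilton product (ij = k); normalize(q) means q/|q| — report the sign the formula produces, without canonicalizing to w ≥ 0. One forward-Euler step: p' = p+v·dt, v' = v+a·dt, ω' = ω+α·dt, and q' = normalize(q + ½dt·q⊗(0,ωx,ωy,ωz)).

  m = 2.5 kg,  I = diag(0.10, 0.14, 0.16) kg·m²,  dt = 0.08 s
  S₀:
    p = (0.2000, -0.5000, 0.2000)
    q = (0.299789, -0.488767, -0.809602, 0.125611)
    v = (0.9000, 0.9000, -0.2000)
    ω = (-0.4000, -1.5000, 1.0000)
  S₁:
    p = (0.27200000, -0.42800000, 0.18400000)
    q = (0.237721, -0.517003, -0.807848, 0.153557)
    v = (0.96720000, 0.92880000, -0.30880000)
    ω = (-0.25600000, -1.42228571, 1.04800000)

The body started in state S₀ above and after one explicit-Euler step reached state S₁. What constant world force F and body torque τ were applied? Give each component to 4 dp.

F = (2.1000, 0.9000, -3.4000)
τ = (0.1500, 0.1600, 0.1200)

Δv = v₁−v₀ = (0.06720000, 0.02880000, -0.10880000)
applied force F = (2.1000, 0.9000, -3.4000)
Δω = ω₁−ω₀ = (0.14400000, 0.07771429, 0.04800000)
ω₀×(Iω₀) = (-0.0300, 0.0240, 0.0240)
applied torque τ = (0.1500, 0.1600, 0.1200)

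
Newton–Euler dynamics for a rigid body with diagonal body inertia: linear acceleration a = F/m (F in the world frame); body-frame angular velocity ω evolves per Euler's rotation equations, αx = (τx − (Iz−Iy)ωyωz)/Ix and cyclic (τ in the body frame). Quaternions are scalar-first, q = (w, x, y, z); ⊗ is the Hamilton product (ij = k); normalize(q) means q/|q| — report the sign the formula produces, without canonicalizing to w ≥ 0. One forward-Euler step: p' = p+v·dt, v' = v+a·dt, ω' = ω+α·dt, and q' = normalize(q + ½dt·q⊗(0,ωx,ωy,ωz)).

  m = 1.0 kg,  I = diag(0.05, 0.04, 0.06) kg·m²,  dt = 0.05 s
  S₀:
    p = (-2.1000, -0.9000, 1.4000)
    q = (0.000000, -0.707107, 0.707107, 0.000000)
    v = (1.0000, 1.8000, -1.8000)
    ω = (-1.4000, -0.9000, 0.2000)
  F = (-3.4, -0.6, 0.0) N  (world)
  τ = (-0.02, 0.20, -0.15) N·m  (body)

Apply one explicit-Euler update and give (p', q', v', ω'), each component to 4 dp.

p' = (-2.0500, -0.8100, 1.3100)
q' = (-0.0088, -0.7030, 0.7100, 0.0406)
v' = (0.8300, 1.7700, -1.8000)
ω' = (-1.4164, -0.6535, 0.0855)

new position p' = (-2.0500, -0.8100, 1.3100)
new velocity v' = (0.8300, 1.7700, -1.8000)
(τ − ω×Iω)/I = (-0.3280, 4.9300, -2.2900)
ω' = ω + α·dt = (-1.4164, -0.6535, 0.0855)
Hamilton product q⊗(0,ω) = (-0.3535535, 0.1414214, 0.1414214, 1.6263461)
q + ½dt·q⊗(0,ω), renormalized = (-0.0088, -0.7030, 0.7100, 0.0406)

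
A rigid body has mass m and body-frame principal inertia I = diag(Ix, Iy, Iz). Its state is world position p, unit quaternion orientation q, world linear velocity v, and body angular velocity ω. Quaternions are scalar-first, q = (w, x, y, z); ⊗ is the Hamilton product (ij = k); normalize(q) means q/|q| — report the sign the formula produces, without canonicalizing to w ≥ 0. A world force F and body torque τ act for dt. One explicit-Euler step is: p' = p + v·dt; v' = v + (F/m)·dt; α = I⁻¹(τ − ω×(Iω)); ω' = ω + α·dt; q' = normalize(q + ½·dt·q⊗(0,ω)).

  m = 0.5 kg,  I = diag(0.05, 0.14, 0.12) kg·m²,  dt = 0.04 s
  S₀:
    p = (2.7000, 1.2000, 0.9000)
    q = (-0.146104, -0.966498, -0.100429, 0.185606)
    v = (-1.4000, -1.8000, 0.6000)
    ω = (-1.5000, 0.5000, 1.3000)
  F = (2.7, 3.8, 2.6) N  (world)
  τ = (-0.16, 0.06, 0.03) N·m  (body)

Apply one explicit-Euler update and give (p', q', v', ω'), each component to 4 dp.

p' = (2.6440, 1.1280, 0.9240)
q' = (-0.1788, -0.9658, -0.0823, 0.1690)
v' = (-1.1840, -1.4960, 0.8080)
ω' = (-1.6176, 0.4781, 1.3325)

gyro term ω×Iω = (-0.0130, 0.1365, -0.0675)
α = I⁻¹(τ − ω×Iω) = (-2.9400, -0.5464, 0.8125)
new body rate ω' = (-1.6176, 0.4781, 1.3325)
Hamilton product q⊗(0,ω) = (-1.6408203, -0.0042047, 0.9049864, -0.8238277)
q' = normalize(q + ½dt·q⊗(0,ω)) = (-0.1788, -0.9658, -0.0823, 0.1690)
a = F/m = (5.4000, 7.6000, 5.2000)
p' = p + v·dt = (2.6440, 1.1280, 0.9240)
new velocity v' = (-1.1840, -1.4960, 0.8080)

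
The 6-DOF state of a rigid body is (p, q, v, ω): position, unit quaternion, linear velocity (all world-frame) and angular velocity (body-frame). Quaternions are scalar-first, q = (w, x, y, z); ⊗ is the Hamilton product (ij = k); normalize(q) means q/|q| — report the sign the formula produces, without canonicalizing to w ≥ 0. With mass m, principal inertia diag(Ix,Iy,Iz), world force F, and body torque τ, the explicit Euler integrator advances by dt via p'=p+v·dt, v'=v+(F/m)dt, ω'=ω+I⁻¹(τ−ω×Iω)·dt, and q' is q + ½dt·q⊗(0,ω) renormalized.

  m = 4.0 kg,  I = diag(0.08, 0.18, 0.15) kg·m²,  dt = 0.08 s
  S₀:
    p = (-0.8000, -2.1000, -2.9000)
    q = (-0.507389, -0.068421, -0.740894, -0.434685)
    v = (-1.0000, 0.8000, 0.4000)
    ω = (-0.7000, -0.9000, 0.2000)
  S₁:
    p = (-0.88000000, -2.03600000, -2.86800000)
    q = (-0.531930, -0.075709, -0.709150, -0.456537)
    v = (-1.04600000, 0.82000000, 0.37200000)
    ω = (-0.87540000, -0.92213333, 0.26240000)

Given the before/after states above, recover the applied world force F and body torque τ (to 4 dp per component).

F = (-2.3000, 1.0000, -1.4000)
τ = (-0.1700, -0.0400, 0.1800)

Δω = ω₁−ω₀ = (-0.17540000, -0.02213333, 0.06240000)
ω₀×(Iω₀) = (0.0054, 0.0098, 0.0630)
I·α + gyro = (-0.1700, -0.0400, 0.1800)
velocity change Δv = (-0.04600000, 0.02000000, -0.02800000)
m·(v₁−v₀)/dt = (-2.3000, 1.0000, -1.4000)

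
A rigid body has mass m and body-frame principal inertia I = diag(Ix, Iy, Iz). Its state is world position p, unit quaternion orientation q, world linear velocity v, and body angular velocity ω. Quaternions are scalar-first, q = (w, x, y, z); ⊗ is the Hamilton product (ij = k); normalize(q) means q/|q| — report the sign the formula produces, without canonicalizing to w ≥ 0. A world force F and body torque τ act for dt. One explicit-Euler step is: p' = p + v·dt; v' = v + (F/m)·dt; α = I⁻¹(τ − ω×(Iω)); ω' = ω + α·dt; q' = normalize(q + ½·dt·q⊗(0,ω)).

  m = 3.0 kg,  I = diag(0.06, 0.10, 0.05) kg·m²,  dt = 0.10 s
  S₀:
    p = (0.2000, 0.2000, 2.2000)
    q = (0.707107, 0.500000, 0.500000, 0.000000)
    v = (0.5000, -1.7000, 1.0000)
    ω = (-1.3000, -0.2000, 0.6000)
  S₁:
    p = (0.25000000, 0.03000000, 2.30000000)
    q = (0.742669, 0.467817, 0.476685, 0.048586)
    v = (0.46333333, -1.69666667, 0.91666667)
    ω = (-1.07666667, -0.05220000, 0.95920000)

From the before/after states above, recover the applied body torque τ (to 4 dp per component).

τ = (0.1400, 0.1400, 0.1900)

rate change Δω = (0.22333333, 0.14780000, 0.35920000)
gyro term ω₀×Iω₀ = (0.0060, -0.0078, 0.0104)
τ = I·(Δω/dt) + ω₀×(Iω₀) = (0.1400, 0.1400, 0.1900)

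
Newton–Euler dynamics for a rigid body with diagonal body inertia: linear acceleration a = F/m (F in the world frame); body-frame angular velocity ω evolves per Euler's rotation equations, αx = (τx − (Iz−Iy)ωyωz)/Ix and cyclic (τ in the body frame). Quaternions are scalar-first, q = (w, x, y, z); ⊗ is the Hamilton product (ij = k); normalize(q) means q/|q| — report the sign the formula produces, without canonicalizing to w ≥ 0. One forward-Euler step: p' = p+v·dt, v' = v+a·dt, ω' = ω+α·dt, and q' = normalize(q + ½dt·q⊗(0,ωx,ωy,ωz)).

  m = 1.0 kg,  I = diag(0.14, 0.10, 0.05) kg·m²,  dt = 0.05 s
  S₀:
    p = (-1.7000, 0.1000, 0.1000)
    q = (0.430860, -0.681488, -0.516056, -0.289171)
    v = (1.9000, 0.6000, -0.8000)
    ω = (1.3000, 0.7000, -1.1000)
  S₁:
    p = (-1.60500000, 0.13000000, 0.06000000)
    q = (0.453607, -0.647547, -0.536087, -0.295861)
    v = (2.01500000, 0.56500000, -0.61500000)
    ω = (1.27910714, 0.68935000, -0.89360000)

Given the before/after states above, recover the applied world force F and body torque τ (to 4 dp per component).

Δv = v₁−v₀ = (0.11500000, -0.03500000, 0.18500000)
F = m·Δv/dt = (2.3000, -0.7000, 3.7000)
ω₁ − ω₀ = (-0.02089286, -0.01065000, 0.20640000)
ω₀×(Iω₀) = (0.0385, -0.1287, -0.0364)
τ = I·(Δω/dt) + ω₀×(Iω₀) = (-0.0200, -0.1500, 0.1700)

F = (2.3000, -0.7000, 3.7000)
τ = (-0.0200, -0.1500, 0.1700)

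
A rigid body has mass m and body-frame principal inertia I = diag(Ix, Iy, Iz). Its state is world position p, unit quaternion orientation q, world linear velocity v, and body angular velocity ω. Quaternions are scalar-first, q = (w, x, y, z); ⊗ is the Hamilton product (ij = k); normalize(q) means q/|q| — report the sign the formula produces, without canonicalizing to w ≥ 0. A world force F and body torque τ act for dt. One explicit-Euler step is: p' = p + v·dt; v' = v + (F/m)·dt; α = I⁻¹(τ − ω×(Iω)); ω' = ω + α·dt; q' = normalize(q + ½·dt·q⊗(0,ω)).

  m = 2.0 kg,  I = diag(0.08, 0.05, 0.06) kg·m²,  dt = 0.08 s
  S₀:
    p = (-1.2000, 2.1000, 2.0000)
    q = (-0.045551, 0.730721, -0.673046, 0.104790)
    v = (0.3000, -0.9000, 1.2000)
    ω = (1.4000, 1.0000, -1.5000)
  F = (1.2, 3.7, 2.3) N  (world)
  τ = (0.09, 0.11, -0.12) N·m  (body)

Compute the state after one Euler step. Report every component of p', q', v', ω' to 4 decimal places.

α = I⁻¹(τ − ω×Iω) = (1.3125, 3.0400, -1.3000)
ω + α·dt = (1.5050, 1.2432, -1.6040)
Hamilton product q⊗(0,ω) = (-0.1927784, 0.8410076, 1.1972365, 1.7413119)
q' = normalize(q + ½dt·q⊗(0,ω)) = (-0.0530, 0.7612, -0.6226, 0.1737)
a = F/m = (0.6000, 1.8500, 1.1500)
p + v·dt = (-1.1760, 2.0280, 2.0960)
v + (F/m)dt = (0.3480, -0.7520, 1.2920)

p' = (-1.1760, 2.0280, 2.0960)
q' = (-0.0530, 0.7612, -0.6226, 0.1737)
v' = (0.3480, -0.7520, 1.2920)
ω' = (1.5050, 1.2432, -1.6040)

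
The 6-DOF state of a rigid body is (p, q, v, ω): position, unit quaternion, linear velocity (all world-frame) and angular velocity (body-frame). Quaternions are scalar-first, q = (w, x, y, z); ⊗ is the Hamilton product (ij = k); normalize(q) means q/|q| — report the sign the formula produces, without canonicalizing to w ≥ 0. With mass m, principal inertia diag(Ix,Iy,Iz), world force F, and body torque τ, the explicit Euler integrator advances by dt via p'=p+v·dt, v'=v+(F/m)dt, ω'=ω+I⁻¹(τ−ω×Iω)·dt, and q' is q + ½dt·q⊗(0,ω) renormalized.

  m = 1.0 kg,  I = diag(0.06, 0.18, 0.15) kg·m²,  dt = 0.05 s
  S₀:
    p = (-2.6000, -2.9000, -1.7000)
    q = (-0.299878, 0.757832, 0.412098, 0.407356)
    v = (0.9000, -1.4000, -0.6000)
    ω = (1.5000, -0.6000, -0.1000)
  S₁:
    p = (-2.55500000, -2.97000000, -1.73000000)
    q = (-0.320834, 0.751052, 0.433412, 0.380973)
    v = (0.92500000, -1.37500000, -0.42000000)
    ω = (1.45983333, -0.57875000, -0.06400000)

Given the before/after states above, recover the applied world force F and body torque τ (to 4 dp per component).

Δω = ω₁−ω₀ = (-0.04016667, 0.02125000, 0.03600000)
ω₀×(Iω₀) = (-0.0018, 0.0135, -0.1080)
applied torque τ = (-0.0500, 0.0900, 0.0000)
Δv = v₁−v₀ = (0.02500000, 0.02500000, 0.18000000)
F = m·Δv/dt = (0.5000, 0.5000, 3.6000)

F = (0.5000, 0.5000, 3.6000)
τ = (-0.0500, 0.0900, 0.0000)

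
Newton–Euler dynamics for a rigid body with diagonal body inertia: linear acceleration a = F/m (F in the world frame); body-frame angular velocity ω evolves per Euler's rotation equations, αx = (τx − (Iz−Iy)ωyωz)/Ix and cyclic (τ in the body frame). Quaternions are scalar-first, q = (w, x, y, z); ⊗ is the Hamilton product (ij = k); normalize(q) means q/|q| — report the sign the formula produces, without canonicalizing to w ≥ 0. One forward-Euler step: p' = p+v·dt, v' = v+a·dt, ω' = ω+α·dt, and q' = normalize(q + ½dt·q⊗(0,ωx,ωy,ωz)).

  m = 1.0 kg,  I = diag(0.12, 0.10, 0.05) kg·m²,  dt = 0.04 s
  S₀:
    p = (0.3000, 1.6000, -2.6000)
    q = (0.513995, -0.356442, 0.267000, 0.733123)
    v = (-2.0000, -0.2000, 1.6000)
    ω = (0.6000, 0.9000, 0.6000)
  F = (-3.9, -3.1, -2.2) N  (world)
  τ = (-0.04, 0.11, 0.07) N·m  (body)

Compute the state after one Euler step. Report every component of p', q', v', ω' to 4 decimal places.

p' = (0.2200, 1.5920, -2.5360)
q' = (0.5045, -0.3602, 0.2892, 0.7294)
v' = (-2.1560, -0.3240, 1.5120)
ω' = (0.5957, 0.9339, 0.6646)

linear accel F/m = (-3.9000, -3.1000, -2.2000)
p' = p + v·dt = (0.2200, 1.5920, -2.5360)
v + (F/m)dt = (-2.1560, -0.3240, 1.5120)
precession coupling ω×(Iω) = (-0.0270, 0.0252, -0.0108)
angular accel α = (-0.1083, 0.8480, 1.6160)
ω' = ω + α·dt = (0.5957, 0.9339, 0.6646)
2q̇ = q⊗(0,ω) = (-0.4663086, -0.1912137, 1.1163345, -0.1726008)
updated quaternion q' = (0.5045, -0.3602, 0.2892, 0.7294)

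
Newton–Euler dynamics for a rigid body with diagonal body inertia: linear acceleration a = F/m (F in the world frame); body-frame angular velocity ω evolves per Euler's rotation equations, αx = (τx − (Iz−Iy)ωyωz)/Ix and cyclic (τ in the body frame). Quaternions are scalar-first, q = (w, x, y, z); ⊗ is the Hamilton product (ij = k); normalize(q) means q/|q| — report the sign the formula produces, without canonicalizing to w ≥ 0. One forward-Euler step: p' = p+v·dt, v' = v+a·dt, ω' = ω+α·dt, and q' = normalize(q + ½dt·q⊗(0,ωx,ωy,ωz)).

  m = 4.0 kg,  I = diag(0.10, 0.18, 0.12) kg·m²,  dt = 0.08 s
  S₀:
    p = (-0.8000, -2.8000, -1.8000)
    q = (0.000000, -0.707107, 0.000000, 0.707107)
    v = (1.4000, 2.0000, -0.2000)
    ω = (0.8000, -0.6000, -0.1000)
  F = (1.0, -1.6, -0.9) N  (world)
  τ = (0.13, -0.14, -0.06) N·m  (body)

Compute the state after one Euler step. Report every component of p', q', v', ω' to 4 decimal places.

p' = (-0.6880, -2.6400, -1.8160)
q' = (0.0254, -0.6896, 0.0198, 0.7235)
v' = (1.4200, 1.9680, -0.2180)
ω' = (0.9069, -0.6629, -0.1144)

new position p' = (-0.6880, -2.6400, -1.8160)
v + (F/m)dt = (1.4200, 1.9680, -0.2180)
ω×(Iω) gyroscopic = (-0.0036, 0.0016, -0.0384)
angular accel α = (1.3360, -0.7867, -0.1800)
new body rate ω' = (0.9069, -0.6629, -0.1144)
Hamilton product q⊗(0,ω) = (0.6363963, 0.4242642, 0.4949749, 0.4242642)
q' = normalize(q + ½dt·q⊗(0,ω)) = (0.0254, -0.6896, 0.0198, 0.7235)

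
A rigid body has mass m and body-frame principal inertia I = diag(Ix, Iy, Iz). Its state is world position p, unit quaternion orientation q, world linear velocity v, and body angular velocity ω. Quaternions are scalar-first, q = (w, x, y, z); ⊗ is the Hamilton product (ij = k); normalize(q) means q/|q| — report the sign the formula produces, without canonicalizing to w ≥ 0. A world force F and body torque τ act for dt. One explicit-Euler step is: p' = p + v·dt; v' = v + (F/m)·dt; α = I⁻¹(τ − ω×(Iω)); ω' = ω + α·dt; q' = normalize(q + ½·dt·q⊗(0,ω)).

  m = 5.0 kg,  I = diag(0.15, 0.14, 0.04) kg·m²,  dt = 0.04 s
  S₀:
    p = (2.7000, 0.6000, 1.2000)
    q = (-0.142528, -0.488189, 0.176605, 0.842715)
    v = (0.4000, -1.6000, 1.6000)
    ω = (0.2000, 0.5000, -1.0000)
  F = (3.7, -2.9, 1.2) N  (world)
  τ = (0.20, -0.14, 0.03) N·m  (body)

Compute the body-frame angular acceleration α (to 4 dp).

α = (1.0000, -0.8429, 0.7750)

precession coupling ω×(Iω) = (0.0500, -0.0220, -0.0010)
(τ − ω×Iω)/I = (1.0000, -0.8429, 0.7750)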